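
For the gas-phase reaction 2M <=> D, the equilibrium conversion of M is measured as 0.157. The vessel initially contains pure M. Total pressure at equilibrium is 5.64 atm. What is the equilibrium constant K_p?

Basis: 1 mol M initially; let X = conversion of M. Extent ξ = 0.5X.
Moles: n_M = 1 − X; n_D = 0.5X.
Summing: n_T = 1 − 0.5X.
At X = 0.157: n_M = 0.843, n_D = 0.0785, n_T = 0.921.
p_i = (n_i/n_T)·P. K_p = p_D / (p_M^2) = 0.018 atm^-1.

K_p = 0.018 atm^-1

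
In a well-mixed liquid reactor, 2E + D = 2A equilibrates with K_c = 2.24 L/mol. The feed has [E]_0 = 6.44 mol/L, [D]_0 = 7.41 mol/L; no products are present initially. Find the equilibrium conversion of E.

X = 0.769

Let X = conversion of E; extent ξ = 6.44X/2 mol/L.
Concentrations: [E] = 6.44 − 6.44X; [D] = 7.41 − 3.22X; [A] = 6.44X.
K_c = [A]^2 / ([E]^2 [D]).
Solving K_c = 2.24 for X ∈ (0,1): X = 0.769.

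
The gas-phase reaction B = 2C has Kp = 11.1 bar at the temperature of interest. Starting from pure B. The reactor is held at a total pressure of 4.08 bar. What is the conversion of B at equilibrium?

Basis: 1 mol B initially; let X = conversion of B. Extent ξ = X.
Species balance: n_B = 1 − X; n_C = 2X.
Total moles n_T = 1 + X.
y_i = n_i/n_T, p_i = y_i·P. Kp = p_C^2 / (p_B).
Substituting and setting equal to 11.1 bar gives a polynomial in X; the root in (0,1) is X = 0.636.

X = 0.636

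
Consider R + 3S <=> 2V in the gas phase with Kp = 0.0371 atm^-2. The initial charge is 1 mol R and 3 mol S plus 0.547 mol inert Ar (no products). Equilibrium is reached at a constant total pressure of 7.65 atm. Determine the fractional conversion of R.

Take 1 mol R as basis and let X be its fractional conversion, so ξ = X.
Moles: n_R = 1 − X; n_S = 3 − 3X; n_V = 2X; n_I = 0.547 (inert).
n_T = Σnᵢ = 4.55 − 2X.
Mole fractions y_i = n_i/n_T; Kp = p_V^2 / (p_R p_S^3) with p_i = y_i·P.
This yields a degree-4 equation in X; solving on (0,1), X = 0.384.

X = 0.384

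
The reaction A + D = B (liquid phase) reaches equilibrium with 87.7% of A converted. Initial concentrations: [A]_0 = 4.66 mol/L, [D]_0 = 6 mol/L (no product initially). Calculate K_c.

K_c = 3.73 L/mol

Let X = conversion of A.
Concentrations: [A] = 4.66 − 4.66X; [D] = 6 − 4.66X; [B] = 4.66X.
At X = 0.877: [A] = 0.573, [D] = 1.91, [B] = 4.09.
K_c = [B] / ([A] [D]) = 3.73 L/mol.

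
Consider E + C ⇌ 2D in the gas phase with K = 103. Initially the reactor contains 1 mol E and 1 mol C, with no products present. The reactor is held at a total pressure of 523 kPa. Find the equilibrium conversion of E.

Take 1 mol E as basis and let X be its fractional conversion, so ξ = X.
At extent ξ: n_E = 1 − X; n_C = 1 − X; n_D = 2X.
Total moles n_T = 2 (Δν = 0, constant).
Mole fractions y_i = n_i/n_T; K = p_D^2 / (p_E p_C) with p_i = y_i·P.
Substituting and setting equal to 103 gives a polynomial in X; the root in (0,1) is X = 0.835.

X = 0.835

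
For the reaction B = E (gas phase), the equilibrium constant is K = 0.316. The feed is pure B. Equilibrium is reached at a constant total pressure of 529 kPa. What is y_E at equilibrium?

y_E = 0.240

Basis: 1 mol B initially; let X = conversion of B. Extent ξ = X.
Species balance: n_B = 1 − X; n_E = X.
Since Δν = 0, n_T = 1 throughout.
Mole fractions y_i = n_i/n_T; K = p_E / (p_B) with p_i = y_i·P.
Setting this equal to 0.316 and taking the physical root (0 < X < 1) gives X = 0.240.
Then n_E = 0.24, n_T = 1, so y_E = 0.240.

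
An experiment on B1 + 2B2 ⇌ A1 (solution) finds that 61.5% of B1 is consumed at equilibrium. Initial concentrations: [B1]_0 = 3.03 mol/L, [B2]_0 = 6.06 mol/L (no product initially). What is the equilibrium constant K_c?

K_c = 0.293 (mol/L)^-2

Let X = conversion of B1.
Concentrations: [B1] = 3.03 − 3.03X; [B2] = 6.06 − 6.06X; [A1] = 3.03X.
At X = 0.615: [B1] = 1.17, [B2] = 2.33, [A1] = 1.86.
K_c = [A1] / ([B1] [B2]^2) = 0.293 (mol/L)^-2.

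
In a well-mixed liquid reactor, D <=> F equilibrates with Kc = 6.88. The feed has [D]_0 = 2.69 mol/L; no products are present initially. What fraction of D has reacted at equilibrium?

X = 0.873

Let X = conversion of D; extent ξ = 2.69·X mol/L.
Concentrations: [D] = 2.69 − 2.69X; [F] = 2.69X.
Kc = [F] / ([D]).
Setting equal to 6.88 and solving for X on (0,1) gives X = 0.873.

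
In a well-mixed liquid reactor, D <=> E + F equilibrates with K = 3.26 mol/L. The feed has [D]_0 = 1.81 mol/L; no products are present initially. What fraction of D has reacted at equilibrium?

X = 0.716

Let X = conversion of D; extent ξ = 1.81·X mol/L.
Concentrations: [D] = 1.81 − 1.81X; [E] = 1.81X; [F] = 1.81X.
K = [E] [F] / ([D]).
This equals 3.26 at X = 0.716 (the root in 0 < X < 1).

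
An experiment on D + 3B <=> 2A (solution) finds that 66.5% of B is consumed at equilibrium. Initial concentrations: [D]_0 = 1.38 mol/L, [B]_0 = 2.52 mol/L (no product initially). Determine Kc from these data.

Kc = 2.53 (mol/L)^-2

Let X = conversion of B.
Concentrations: [D] = 1.38 − 0.84X; [B] = 2.52 − 2.52X; [A] = 1.68X.
At X = 0.665: [D] = 0.821, [B] = 0.844, [A] = 1.12.
Kc = [A]^2 / ([D] [B]^3) = 2.53 (mol/L)^-2.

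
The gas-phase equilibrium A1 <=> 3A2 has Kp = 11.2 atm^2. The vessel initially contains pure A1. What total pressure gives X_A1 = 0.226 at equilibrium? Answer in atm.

P = 7.66 atm

Let X = conversion of A1 (basis 1 mol A1); extent of reaction ξ = X.
Moles: n_A1 = 1 − X; n_A2 = 3X.
n_T = Σnᵢ = 1 + 2X.
Kp = p_A2^3 / (p_A1) with p_i = (n_i/n_T)·P.
At X = 0.226: the mole-fraction product g(X) = Π y_i^ν_i = 0.191. Since Kp = g(X)·P^{2}, P = (Kp/g)^(1/2) = (11.2/0.191)^(1/2) = 7.66 atm.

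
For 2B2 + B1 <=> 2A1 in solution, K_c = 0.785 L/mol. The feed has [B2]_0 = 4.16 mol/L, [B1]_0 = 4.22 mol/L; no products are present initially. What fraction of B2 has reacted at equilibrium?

X = 0.604

Let X = conversion of B2; extent ξ = 4.16X/2 mol/L.
Concentrations: [B2] = 4.16 − 4.16X; [B1] = 4.22 − 2.08X; [A1] = 4.16X.
K_c = [A1]^2 / ([B2]^2 [B1]).
Setting equal to 0.785 and solving for X on (0,1) gives X = 0.604.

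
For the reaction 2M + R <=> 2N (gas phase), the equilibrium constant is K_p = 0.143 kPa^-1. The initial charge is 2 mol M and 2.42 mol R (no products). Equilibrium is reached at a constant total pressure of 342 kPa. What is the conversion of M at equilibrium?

X = 0.823

Let X = conversion of M (basis 2 mol M); extent of reaction ξ = X.
Species balance: n_M = 2 − 2X; n_R = 2.42 − X; n_N = 2X.
Total moles n_T = 4.42 − X.
y_i = n_i/n_T, p_i = y_i·P. K_p = p_N^2 / (p_M^2 p_R).
This yields a degree-3 equation in X; solving on (0,1), X = 0.823.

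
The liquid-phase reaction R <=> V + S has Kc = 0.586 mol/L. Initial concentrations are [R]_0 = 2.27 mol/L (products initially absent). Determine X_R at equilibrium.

X = 0.395

Let X = conversion of R; extent ξ = 2.27·X mol/L.
Concentrations: [R] = 2.27 − 2.27X; [V] = 2.27X; [S] = 2.27X.
Kc = [V] [S] / ([R]).
Solving Kc = 0.586 for X ∈ (0,1): X = 0.395.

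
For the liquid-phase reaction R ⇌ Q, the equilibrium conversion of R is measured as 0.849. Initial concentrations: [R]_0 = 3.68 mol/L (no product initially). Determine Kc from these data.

Kc = 5.62

Let X = conversion of R.
Concentrations: [R] = 3.68 − 3.68X; [Q] = 3.68X.
At X = 0.849: [R] = 0.556, [Q] = 3.12.
Kc = [Q] / ([R]) = 5.62.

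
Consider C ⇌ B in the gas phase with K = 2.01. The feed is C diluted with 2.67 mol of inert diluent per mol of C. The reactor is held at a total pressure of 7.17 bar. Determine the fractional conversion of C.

Let X = conversion of C (basis 1 mol C); extent of reaction ξ = X.
Moles: n_C = 1 − X; n_B = X; n_I = 2.67 (inert).
Total moles n_T = 3.67 (Δν = 0, constant).
With p_i = (n_i/n_T)P, K = p_B / (p_C).
This yields a degree-1 equation in X; solving on (0,1), X = 0.668.

X = 0.668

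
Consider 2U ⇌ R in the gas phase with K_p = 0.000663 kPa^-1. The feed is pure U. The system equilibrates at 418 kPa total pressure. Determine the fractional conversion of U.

Let X = conversion of U (basis 1 mol U); extent of reaction ξ = 0.5X.
Species balance: n_U = 1 − X; n_R = 0.5X.
Total moles n_T = 1 − 0.5X.
With p_i = (n_i/n_T)P, K_p = p_R / (p_U^2).
Substituting and setting equal to 0.000663 kPa^-1 gives a polynomial in X; the root in (0,1) is X = 0.311.

X = 0.311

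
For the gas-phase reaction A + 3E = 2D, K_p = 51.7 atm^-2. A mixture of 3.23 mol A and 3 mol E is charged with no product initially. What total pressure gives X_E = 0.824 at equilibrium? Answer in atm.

Let X = conversion of E (basis 3 mol E); extent of reaction ξ = X.
Mole table: n_A = 3.23 − X; n_E = 3 − 3X; n_D = 2X.
n_T = Σnᵢ = 6.23 − 2X.
K_p = p_D^2 / (p_A p_E^3) with p_i = (n_i/n_T)·P.
At X = 0.824: the mole-fraction product g(X) = Π y_i^ν_i = 161. Since K_p = g(X)·P^{-2}, P = (g/K_p)^(1/2) = (161/51.7)^(1/2) = 1.76 atm.

P = 1.76 atm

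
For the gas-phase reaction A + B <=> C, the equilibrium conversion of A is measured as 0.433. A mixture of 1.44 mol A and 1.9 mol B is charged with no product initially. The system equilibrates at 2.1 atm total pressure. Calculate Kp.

Kp = 0.774 atm^-1

Basis: 1.44 mol A initially; let X = conversion of A. Extent ξ = 1.44X.
At extent ξ: n_A = 1.44 − 1.44X; n_B = 1.9 − 1.44X; n_C = 1.44X.
n_T = Σnᵢ = 3.34 − 1.44X.
At X = 0.433: n_A = 0.816, n_B = 1.28, n_C = 0.624, n_T = 2.72.
p_i = (n_i/n_T)·P. Kp = p_C / (p_A p_B) = 0.774 atm^-1.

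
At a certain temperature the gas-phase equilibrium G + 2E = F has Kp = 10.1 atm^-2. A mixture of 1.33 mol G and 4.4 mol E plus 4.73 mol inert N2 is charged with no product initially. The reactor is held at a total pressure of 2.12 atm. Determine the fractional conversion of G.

X = 0.778

Take 1.33 mol G as basis and let X be its fractional conversion, so ξ = 1.33X.
At extent ξ: n_G = 1.33 − 1.33X; n_E = 4.4 − 2.66X; n_F = 1.33X; n_I = 4.73 (inert).
n_T = Σnᵢ = 10.5 − 2.66X.
y_i = n_i/n_T, p_i = y_i·P. Kp = p_F / (p_G p_E^2).
Setting this equal to 10.1 atm^-2 and taking the physical root (0 < X < 1) gives X = 0.778.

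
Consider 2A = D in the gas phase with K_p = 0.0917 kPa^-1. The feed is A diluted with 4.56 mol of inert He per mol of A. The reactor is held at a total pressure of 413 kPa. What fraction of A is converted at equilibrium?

X = 0.771

Basis: 1 mol A initially; let X = conversion of A. Extent ξ = 0.5X.
Species balance: n_A = 1 − X; n_D = 0.5X; n_I = 4.56 (inert).
Total moles n_T = 5.56 − 0.5X.
y_i = n_i/n_T, p_i = y_i·P. K_p = p_D / (p_A^2).
Equating to 0.0917 kPa^-1 and solving on 0 < X < 1: X = 0.771.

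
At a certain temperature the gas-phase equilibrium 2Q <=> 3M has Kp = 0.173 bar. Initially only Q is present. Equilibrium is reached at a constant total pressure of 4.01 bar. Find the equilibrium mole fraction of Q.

Basis: 1 mol Q initially; let X = conversion of Q. Extent ξ = 0.5X.
Mole table: n_Q = 1 − X; n_M = 1.5X.
n_T = Σnᵢ = 1 + 0.5X.
y_i = n_i/n_T, p_i = y_i·P. Kp = p_M^3 / (p_Q^2).
This yields a degree-3 equation in X; solving on (0,1), X = 0.207.
Then n_Q = 0.793, n_T = 1.1, so y_Q = 0.719.

y_Q = 0.719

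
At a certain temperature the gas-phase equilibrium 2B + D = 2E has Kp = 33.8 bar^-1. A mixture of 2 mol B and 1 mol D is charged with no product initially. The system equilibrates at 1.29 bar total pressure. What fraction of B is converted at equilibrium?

X = 0.703

Take 2 mol B as basis and let X be its fractional conversion, so ξ = X.
Mole table: n_B = 2 − 2X; n_D = 1 − X; n_E = 2X.
Total moles n_T = 3 − X.
Mole fractions y_i = n_i/n_T; Kp = p_E^2 / (p_B^2 p_D) with p_i = y_i·P.
Equating to 33.8 bar^-1 and solving on 0 < X < 1: X = 0.703.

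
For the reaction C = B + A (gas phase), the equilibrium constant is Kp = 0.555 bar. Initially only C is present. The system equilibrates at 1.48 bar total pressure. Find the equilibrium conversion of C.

Basis: 1 mol C initially; let X = conversion of C. Extent ξ = X.
Mole table: n_C = 1 − X; n_B = X; n_A = X.
Summing: n_T = 1 + X.
With p_i = (n_i/n_T)P, Kp = p_B p_A / (p_C).
Substituting and setting equal to 0.555 bar gives a polynomial in X; the root in (0,1) is X = 0.522.

X = 0.522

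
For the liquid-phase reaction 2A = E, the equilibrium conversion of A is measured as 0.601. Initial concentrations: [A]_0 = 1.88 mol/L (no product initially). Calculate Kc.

Let X = conversion of A.
Concentrations: [A] = 1.88 − 1.88X; [E] = 0.94X.
At X = 0.601: [A] = 0.75, [E] = 0.565.
Kc = [E] / ([A]^2) = 1 L/mol.

Kc = 1 L/mol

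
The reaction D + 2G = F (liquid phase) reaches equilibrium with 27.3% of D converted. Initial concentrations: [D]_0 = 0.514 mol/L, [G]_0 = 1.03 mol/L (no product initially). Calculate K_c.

Let X = conversion of D.
Concentrations: [D] = 0.514 − 0.514X; [G] = 1.03 − 1.03X; [F] = 0.514X.
At X = 0.273: [D] = 0.374, [G] = 0.749, [F] = 0.14.
K_c = [F] / ([D] [G]^2) = 0.669 (mol/L)^-2.

K_c = 0.669 (mol/L)^-2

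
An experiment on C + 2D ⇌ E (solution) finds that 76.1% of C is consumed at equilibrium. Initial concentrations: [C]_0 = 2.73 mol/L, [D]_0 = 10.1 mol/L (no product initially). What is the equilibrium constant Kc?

Kc = 0.0901 (mol/L)^-2

Let X = conversion of C.
Concentrations: [C] = 2.73 − 2.73X; [D] = 10.1 − 5.46X; [E] = 2.73X.
At X = 0.761: [C] = 0.652, [D] = 5.94, [E] = 2.08.
Kc = [E] / ([C] [D]^2) = 0.0901 (mol/L)^-2.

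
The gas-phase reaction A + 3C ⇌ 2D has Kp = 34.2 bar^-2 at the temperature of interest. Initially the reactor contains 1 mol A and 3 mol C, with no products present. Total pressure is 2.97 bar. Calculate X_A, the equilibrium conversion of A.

X = 0.794

Basis: 1 mol A initially; let X = conversion of A. Extent ξ = X.
Mole table: n_A = 1 − X; n_C = 3 − 3X; n_D = 2X.
Total moles n_T = 4 − 2X.
With p_i = (n_i/n_T)P, Kp = p_D^2 / (p_A p_C^3).
Equating to 34.2 bar^-2 and solving on 0 < X < 1: X = 0.794.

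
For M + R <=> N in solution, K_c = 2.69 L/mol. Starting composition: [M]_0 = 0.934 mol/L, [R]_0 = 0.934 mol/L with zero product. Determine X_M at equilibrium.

Let X = conversion of M; extent ξ = 0.934·X mol/L.
Concentrations: [M] = 0.934 − 0.934X; [R] = 0.934 − 0.934X; [N] = 0.934X.
K_c = [N] / ([M] [R]).
Solving K_c = 2.69 for X ∈ (0,1): X = 0.537.

X = 0.537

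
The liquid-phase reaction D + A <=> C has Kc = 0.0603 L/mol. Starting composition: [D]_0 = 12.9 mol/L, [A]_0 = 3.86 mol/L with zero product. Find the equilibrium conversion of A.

Let X = conversion of A; extent ξ = 3.86·X mol/L.
Concentrations: [D] = 12.9 − 3.86X; [A] = 3.86 − 3.86X; [C] = 3.86X.
Kc = [C] / ([D] [A]).
This equals 0.0603 at X = 0.406 (the root in 0 < X < 1).

X = 0.406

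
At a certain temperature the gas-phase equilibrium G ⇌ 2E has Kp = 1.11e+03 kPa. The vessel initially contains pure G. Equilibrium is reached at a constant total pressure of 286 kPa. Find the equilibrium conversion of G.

X = 0.702

Let X = conversion of G (basis 1 mol G); extent of reaction ξ = X.
Species balance: n_G = 1 − X; n_E = 2X.
Total moles n_T = 1 + X.
With p_i = (n_i/n_T)P, Kp = p_E^2 / (p_G).
Substituting and setting equal to 1.11e+03 kPa gives a polynomial in X; the root in (0,1) is X = 0.702.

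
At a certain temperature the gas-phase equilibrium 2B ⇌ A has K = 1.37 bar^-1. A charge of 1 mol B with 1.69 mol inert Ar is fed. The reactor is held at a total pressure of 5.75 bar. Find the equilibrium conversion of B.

X = 0.681

Basis: 1 mol B initially; let X = conversion of B. Extent ξ = 0.5X.
Moles: n_B = 1 − X; n_A = 0.5X; n_I = 1.69 (inert).
Summing: n_T = 2.69 − 0.5X.
y_i = n_i/n_T, p_i = y_i·P. K = p_A / (p_B^2).
Setting this equal to 1.37 bar^-1 and taking the physical root (0 < X < 1) gives X = 0.681.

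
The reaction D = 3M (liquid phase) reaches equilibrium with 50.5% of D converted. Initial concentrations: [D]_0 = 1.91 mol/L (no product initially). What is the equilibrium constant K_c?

Let X = conversion of D.
Concentrations: [D] = 1.91 − 1.91X; [M] = 5.73X.
At X = 0.505: [D] = 0.945, [M] = 2.89.
K_c = [M]^3 / ([D]) = 25.6 (mol/L)^2.

K_c = 25.6 (mol/L)^2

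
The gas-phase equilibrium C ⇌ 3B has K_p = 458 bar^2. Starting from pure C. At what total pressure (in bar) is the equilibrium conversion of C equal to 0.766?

Let X = conversion of C (basis 1 mol C); extent of reaction ξ = X.
Mole table: n_C = 1 − X; n_B = 3X.
Total moles n_T = 1 + 2X.
K_p = p_B^3 / (p_C) with p_i = (n_i/n_T)·P.
At X = 0.766: the mole-fraction product g(X) = Π y_i^ν_i = 8.089. Since K_p = g(X)·P^{2}, P = (K_p/g)^(1/2) = (458/8.089)^(1/2) = 7.52 bar.

P = 7.52 bar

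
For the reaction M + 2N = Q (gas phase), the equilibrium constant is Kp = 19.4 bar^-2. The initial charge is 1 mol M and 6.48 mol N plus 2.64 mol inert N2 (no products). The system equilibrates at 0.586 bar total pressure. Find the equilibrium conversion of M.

Let X = conversion of M (basis 1 mol M); extent of reaction ξ = X.
At extent ξ: n_M = 1 − X; n_N = 6.48 − 2X; n_Q = X; n_I = 2.64 (inert).
n_T = Σnᵢ = 10.1 − 2X.
Mole fractions y_i = n_i/n_T; Kp = p_Q / (p_M p_N^2) with p_i = y_i·P.
Substituting and setting equal to 19.4 bar^-2 gives a polynomial in X; the root in (0,1) is X = 0.694.

X = 0.694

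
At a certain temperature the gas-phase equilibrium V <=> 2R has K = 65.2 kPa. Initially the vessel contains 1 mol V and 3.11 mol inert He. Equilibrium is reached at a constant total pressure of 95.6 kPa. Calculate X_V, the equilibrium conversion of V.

X = 0.580

Let X = conversion of V (basis 1 mol V); extent of reaction ξ = X.
Species balance: n_V = 1 − X; n_R = 2X; n_I = 3.11 (inert).
Total moles n_T = 4.11 + X.
With p_i = (n_i/n_T)P, K = p_R^2 / (p_V).
Substituting and setting equal to 65.2 kPa gives a polynomial in X; the root in (0,1) is X = 0.580.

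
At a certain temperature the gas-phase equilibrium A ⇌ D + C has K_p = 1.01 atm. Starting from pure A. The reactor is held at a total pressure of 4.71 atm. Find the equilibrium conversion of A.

Let X = conversion of A (basis 1 mol A); extent of reaction ξ = X.
Mole table: n_A = 1 − X; n_D = X; n_C = X.
Summing: n_T = 1 + X.
Mole fractions y_i = n_i/n_T; K_p = p_D p_C / (p_A) with p_i = y_i·P.
Setting this equal to 1.01 atm and taking the physical root (0 < X < 1) gives X = 0.420.

X = 0.420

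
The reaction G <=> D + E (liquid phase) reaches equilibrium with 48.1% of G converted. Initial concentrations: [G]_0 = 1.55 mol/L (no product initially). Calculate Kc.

Kc = 0.691 mol/L

Let X = conversion of G.
Concentrations: [G] = 1.55 − 1.55X; [D] = 1.55X; [E] = 1.55X.
At X = 0.481: [G] = 0.804, [D] = 0.746, [E] = 0.746.
Kc = [D] [E] / ([G]) = 0.691 mol/L.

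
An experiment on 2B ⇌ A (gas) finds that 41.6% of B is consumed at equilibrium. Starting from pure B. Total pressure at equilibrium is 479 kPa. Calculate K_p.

K_p = 0.00101 kPa^-1

Take 1 mol B as basis and let X be its fractional conversion, so ξ = 0.5X.
Mole table: n_B = 1 − X; n_A = 0.5X.
Summing: n_T = 1 − 0.5X.
At X = 0.416: n_B = 0.584, n_A = 0.208, n_T = 0.792.
p_i = (n_i/n_T)·P. K_p = p_A / (p_B^2) = 0.00101 kPa^-1.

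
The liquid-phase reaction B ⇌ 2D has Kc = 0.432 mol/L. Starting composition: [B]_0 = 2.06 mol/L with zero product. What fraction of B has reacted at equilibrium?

X = 0.204

Let X = conversion of B; extent ξ = 2.06·X mol/L.
Concentrations: [B] = 2.06 − 2.06X; [D] = 4.12X.
Kc = [D]^2 / ([B]).
Setting equal to 0.432 and solving for X on (0,1) gives X = 0.204.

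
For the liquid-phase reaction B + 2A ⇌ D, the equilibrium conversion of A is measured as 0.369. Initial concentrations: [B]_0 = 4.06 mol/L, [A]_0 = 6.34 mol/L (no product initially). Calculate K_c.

K_c = 0.0253 (mol/L)^-2

Let X = conversion of A.
Concentrations: [B] = 4.06 − 3.17X; [A] = 6.34 − 6.34X; [D] = 3.17X.
At X = 0.369: [B] = 2.89, [A] = 4, [D] = 1.17.
K_c = [D] / ([B] [A]^2) = 0.0253 (mol/L)^-2.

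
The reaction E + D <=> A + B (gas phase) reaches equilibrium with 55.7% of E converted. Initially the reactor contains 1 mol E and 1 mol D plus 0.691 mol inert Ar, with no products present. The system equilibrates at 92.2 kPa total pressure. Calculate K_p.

K_p = 1.58

Basis: 1 mol E initially; let X = conversion of E. Extent ξ = X.
Mole table: n_E = 1 − X; n_D = 1 − X; n_A = X; n_B = X; n_I = 0.691 (inert).
Since Δν = 0, n_T = 2.69 throughout.
At X = 0.557: n_E = 0.443, n_D = 0.443, n_A = 0.557, n_B = 0.557, n_T = 2.69.
p_i = (n_i/n_T)·P. K_p = p_A p_B / (p_E p_D) = 1.58.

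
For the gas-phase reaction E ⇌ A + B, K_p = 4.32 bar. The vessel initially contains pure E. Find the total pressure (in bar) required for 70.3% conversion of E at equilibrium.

Basis: 1 mol E initially; let X = conversion of E. Extent ξ = X.
Species balance: n_E = 1 − X; n_A = X; n_B = X.
Total moles n_T = 1 + X.
K_p = p_A p_B / (p_E) with p_i = (n_i/n_T)·P.
At X = 0.703: the mole-fraction product g(X) = Π y_i^ν_i = 0.9771. Since K_p = g(X)·P^{1}, P = (K_p/g)^(1/1) = (4.32/0.9771)^(1/1) = 4.42 bar.

P = 4.42 bar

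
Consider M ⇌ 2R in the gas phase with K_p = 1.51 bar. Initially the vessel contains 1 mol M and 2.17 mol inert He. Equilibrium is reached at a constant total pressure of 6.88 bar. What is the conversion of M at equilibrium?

Let X = conversion of M (basis 1 mol M); extent of reaction ξ = X.
Species balance: n_M = 1 − X; n_R = 2X; n_I = 2.17 (inert).
Total moles n_T = 3.17 + X.
Mole fractions y_i = n_i/n_T; K_p = p_R^2 / (p_M) with p_i = y_i·P.
Substituting and setting equal to 1.51 bar gives a polynomial in X; the root in (0,1) is X = 0.354.

X = 0.354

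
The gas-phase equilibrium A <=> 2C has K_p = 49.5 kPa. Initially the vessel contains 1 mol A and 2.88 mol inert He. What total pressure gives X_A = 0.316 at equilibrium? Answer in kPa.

Let X = conversion of A (basis 1 mol A); extent of reaction ξ = X.
Species balance: n_A = 1 − X; n_C = 2X; n_I = 2.88 (inert).
n_T = Σnᵢ = 3.88 + X.
K_p = p_C^2 / (p_A) with p_i = (n_i/n_T)·P.
At X = 0.316: the mole-fraction product g(X) = Π y_i^ν_i = 0.1392. Since K_p = g(X)·P^{1}, P = (K_p/g)^(1/1) = (49.5/0.1392)^(1/1) = 356 kPa.

P = 356 kPa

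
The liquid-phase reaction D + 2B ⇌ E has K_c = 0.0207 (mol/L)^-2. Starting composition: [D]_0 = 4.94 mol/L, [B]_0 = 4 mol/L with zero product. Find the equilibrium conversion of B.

Let X = conversion of B; extent ξ = 4X/2 mol/L.
Concentrations: [D] = 4.94 − 2X; [B] = 4 − 4X; [E] = 2X.
K_c = [E] / ([D] [B]^2).
Setting equal to 0.0207 and solving for X on (0,1) gives X = 0.324.

X = 0.324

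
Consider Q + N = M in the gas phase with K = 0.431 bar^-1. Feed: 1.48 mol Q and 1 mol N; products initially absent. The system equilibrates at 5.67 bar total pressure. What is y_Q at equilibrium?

Basis: 1 mol N initially; let X = conversion of N. Extent ξ = X.
At extent ξ: n_Q = 1.48 − X; n_N = 1 − X; n_M = X.
Total moles n_T = 2.48 − X.
Mole fractions y_i = n_i/n_T; K = p_M / (p_Q p_N) with p_i = y_i·P.
Substituting and setting equal to 0.431 bar^-1 gives a polynomial in X; the root in (0,1) is X = 0.542.
Then n_Q = 0.938, n_T = 1.94, so y_Q = 0.484.

y_Q = 0.484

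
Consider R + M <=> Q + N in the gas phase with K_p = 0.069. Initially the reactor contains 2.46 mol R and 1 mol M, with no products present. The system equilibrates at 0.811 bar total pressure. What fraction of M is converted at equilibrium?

Take 1 mol M as basis and let X be its fractional conversion, so ξ = X.
Moles: n_R = 2.46 − X; n_M = 1 − X; n_Q = X; n_N = X.
n_T stays at 3.46 (no change in mole number).
With p_i = (n_i/n_T)P, K_p = p_Q p_N / (p_R p_M).
Substituting and setting equal to 0.069 gives a polynomial in X; the root in (0,1) is X = 0.318.

X = 0.318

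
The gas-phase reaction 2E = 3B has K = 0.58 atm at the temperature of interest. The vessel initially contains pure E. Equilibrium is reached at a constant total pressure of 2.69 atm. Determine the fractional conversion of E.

Basis: 1 mol E initially; let X = conversion of E. Extent ξ = 0.5X.
Moles: n_E = 1 − X; n_B = 1.5X.
Summing: n_T = 1 + 0.5X.
With p_i = (n_i/n_T)P, K = p_B^3 / (p_E^2).
Setting this equal to 0.58 atm and taking the physical root (0 < X < 1) gives X = 0.324.

X = 0.324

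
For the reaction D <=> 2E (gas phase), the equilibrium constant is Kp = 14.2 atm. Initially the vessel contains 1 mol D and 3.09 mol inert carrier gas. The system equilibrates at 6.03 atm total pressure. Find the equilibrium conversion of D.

Let X = conversion of D (basis 1 mol D); extent of reaction ξ = X.
Species balance: n_D = 1 − X; n_E = 2X; n_I = 3.09 (inert).
n_T = Σnᵢ = 4.09 + X.
y_i = n_i/n_T, p_i = y_i·P. Kp = p_E^2 / (p_D).
Equating to 14.2 atm and solving on 0 < X < 1: X = 0.785.

X = 0.785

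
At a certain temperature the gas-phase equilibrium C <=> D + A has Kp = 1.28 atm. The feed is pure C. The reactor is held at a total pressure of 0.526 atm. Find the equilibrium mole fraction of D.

y_D = 0.457

Take 1 mol C as basis and let X be its fractional conversion, so ξ = X.
At extent ξ: n_C = 1 − X; n_D = X; n_A = X.
Total moles n_T = 1 + X.
y_i = n_i/n_T, p_i = y_i·P. Kp = p_D p_A / (p_C).
This yields a degree-2 equation in X; solving on (0,1), X = 0.842.
Then n_D = 0.842, n_T = 1.84, so y_D = 0.457.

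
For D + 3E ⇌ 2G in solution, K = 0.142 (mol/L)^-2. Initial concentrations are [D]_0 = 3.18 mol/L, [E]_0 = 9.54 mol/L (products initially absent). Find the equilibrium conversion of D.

Let X = conversion of D; extent ξ = 3.18·X mol/L.
Concentrations: [D] = 3.18 − 3.18X; [E] = 9.54 − 9.54X; [G] = 6.36X.
K = [G]^2 / ([D] [E]^3).
This equals 0.142 at X = 0.572 (the root in 0 < X < 1).

X = 0.572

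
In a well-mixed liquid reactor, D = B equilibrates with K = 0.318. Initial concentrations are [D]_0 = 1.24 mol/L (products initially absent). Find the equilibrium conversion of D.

Let X = conversion of D; extent ξ = 1.24·X mol/L.
Concentrations: [D] = 1.24 − 1.24X; [B] = 1.24X.
K = [B] / ([D]).
Solving K = 0.318 for X ∈ (0,1): X = 0.241.

X = 0.241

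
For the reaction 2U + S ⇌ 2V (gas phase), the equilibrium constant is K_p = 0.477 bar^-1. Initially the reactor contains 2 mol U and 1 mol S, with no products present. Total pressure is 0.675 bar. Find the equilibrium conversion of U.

X = 0.230

Let X = conversion of U (basis 2 mol U); extent of reaction ξ = X.
Species balance: n_U = 2 − 2X; n_S = 1 − X; n_V = 2X.
n_T = Σnᵢ = 3 − X.
y_i = n_i/n_T, p_i = y_i·P. K_p = p_V^2 / (p_U^2 p_S).
This yields a degree-3 equation in X; solving on (0,1), X = 0.230.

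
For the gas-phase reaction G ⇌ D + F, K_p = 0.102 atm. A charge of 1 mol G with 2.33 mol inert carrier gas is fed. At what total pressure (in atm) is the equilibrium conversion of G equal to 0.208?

P = 6.61 atm

Let X = conversion of G (basis 1 mol G); extent of reaction ξ = X.
At extent ξ: n_G = 1 − X; n_D = X; n_F = X; n_I = 2.33 (inert).
Summing: n_T = 3.33 + X.
K_p = p_D p_F / (p_G) with p_i = (n_i/n_T)·P.
At X = 0.208: the mole-fraction product g(X) = Π y_i^ν_i = 0.01544. Since K_p = g(X)·P^{1}, P = (K_p/g)^(1/1) = (0.102/0.01544)^(1/1) = 6.61 atm.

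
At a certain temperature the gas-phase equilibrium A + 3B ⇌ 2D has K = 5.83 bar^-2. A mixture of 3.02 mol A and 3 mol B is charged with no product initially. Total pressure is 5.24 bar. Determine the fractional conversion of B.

X = 0.824

Take 3 mol B as basis and let X be its fractional conversion, so ξ = X.
Moles: n_A = 3.02 − X; n_B = 3 − 3X; n_D = 2X.
n_T = Σnᵢ = 6.02 − 2X.
With p_i = (n_i/n_T)P, K = p_D^2 / (p_A p_B^3).
This yields a degree-4 equation in X; solving on (0,1), X = 0.824.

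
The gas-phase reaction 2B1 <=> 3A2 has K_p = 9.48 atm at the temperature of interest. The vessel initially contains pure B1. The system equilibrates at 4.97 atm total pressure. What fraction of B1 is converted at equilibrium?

Let X = conversion of B1 (basis 1 mol B1); extent of reaction ξ = 0.5X.
Mole table: n_B1 = 1 − X; n_A2 = 1.5X.
Summing: n_T = 1 + 0.5X.
With p_i = (n_i/n_T)P, K_p = p_A2^3 / (p_B1^2).
Equating to 9.48 atm and solving on 0 < X < 1: X = 0.536.

X = 0.536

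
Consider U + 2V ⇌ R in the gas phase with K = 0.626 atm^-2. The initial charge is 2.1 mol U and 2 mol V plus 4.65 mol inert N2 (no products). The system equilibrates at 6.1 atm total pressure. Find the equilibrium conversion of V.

Take 2 mol V as basis and let X be its fractional conversion, so ξ = X.
Mole table: n_U = 2.1 − X; n_V = 2 − 2X; n_R = X; n_I = 4.65 (inert).
Total moles n_T = 8.75 − 2X.
With p_i = (n_i/n_T)P, K = p_R / (p_U p_V^2).
Equating to 0.626 atm^-2 and solving on 0 < X < 1: X = 0.535.

X = 0.535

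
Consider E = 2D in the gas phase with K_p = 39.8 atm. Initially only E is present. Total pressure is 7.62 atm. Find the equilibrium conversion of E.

X = 0.753

Take 1 mol E as basis and let X be its fractional conversion, so ξ = X.
Species balance: n_E = 1 − X; n_D = 2X.
Summing: n_T = 1 + X.
Mole fractions y_i = n_i/n_T; K_p = p_D^2 / (p_E) with p_i = y_i·P.
Substituting and setting equal to 39.8 atm gives a polynomial in X; the root in (0,1) is X = 0.753.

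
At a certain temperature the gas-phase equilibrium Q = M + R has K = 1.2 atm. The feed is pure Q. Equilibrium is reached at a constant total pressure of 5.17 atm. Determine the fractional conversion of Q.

Take 1 mol Q as basis and let X be its fractional conversion, so ξ = X.
Species balance: n_Q = 1 − X; n_M = X; n_R = X.
Total moles n_T = 1 + X.
With p_i = (n_i/n_T)P, K = p_M p_R / (p_Q).
Substituting and setting equal to 1.2 atm gives a polynomial in X; the root in (0,1) is X = 0.434.

X = 0.434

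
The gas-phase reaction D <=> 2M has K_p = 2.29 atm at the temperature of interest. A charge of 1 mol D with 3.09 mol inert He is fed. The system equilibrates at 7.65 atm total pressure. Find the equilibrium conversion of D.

X = 0.437

Take 1 mol D as basis and let X be its fractional conversion, so ξ = X.
Mole table: n_D = 1 − X; n_M = 2X; n_I = 3.09 (inert).
n_T = Σnᵢ = 4.09 + X.
Mole fractions y_i = n_i/n_T; K_p = p_M^2 / (p_D) with p_i = y_i·P.
This yields a degree-2 equation in X; solving on (0,1), X = 0.437.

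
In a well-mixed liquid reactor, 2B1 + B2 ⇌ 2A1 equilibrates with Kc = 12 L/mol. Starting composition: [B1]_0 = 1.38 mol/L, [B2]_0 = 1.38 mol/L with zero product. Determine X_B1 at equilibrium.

X = 0.762

Let X = conversion of B1; extent ξ = 1.38X/2 mol/L.
Concentrations: [B1] = 1.38 − 1.38X; [B2] = 1.38 − 0.69X; [A1] = 1.38X.
Kc = [A1]^2 / ([B1]^2 [B2]).
This equals 12 at X = 0.762 (the root in 0 < X < 1).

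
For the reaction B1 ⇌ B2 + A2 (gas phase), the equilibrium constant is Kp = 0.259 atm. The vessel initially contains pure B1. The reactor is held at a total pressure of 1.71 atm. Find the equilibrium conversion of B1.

Take 1 mol B1 as basis and let X be its fractional conversion, so ξ = X.
Moles: n_B1 = 1 − X; n_B2 = X; n_A2 = X.
Summing: n_T = 1 + X.
Mole fractions y_i = n_i/n_T; Kp = p_B2 p_A2 / (p_B1) with p_i = y_i·P.
Equating to 0.259 atm and solving on 0 < X < 1: X = 0.363.

X = 0.363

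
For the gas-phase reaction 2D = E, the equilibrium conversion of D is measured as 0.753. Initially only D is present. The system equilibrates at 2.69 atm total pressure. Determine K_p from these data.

Let X = conversion of D (basis 1 mol D); extent of reaction ξ = 0.5X.
Moles: n_D = 1 − X; n_E = 0.5X.
Summing: n_T = 1 − 0.5X.
At X = 0.753: n_D = 0.247, n_E = 0.377, n_T = 0.623.
p_i = (n_i/n_T)·P. K_p = p_E / (p_D^2) = 1.43 atm^-1.

K_p = 1.43 atm^-1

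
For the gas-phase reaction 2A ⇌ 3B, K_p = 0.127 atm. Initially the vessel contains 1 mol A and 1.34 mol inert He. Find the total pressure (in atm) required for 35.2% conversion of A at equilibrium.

P = 0.912 atm

Basis: 1 mol A initially; let X = conversion of A. Extent ξ = 0.5X.
Mole table: n_A = 1 − X; n_B = 1.5X; n_I = 1.34 (inert).
n_T = Σnᵢ = 2.34 + 0.5X.
K_p = p_B^3 / (p_A^2) with p_i = (n_i/n_T)·P.
At X = 0.352: the mole-fraction product g(X) = Π y_i^ν_i = 0.1393. Since K_p = g(X)·P^{1}, P = (K_p/g)^(1/1) = (0.127/0.1393)^(1/1) = 0.912 atm.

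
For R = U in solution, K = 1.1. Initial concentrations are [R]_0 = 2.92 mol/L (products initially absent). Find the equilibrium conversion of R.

X = 0.524

Let X = conversion of R; extent ξ = 2.92·X mol/L.
Concentrations: [R] = 2.92 − 2.92X; [U] = 2.92X.
K = [U] / ([R]).
This equals 1.1 at X = 0.524 (the root in 0 < X < 1).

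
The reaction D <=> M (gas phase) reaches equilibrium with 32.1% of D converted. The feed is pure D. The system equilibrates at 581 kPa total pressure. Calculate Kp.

Kp = 0.473

Basis: 1 mol D initially; let X = conversion of D. Extent ξ = X.
Moles: n_D = 1 − X; n_M = X.
n_T stays at 1 (no change in mole number).
At X = 0.321: n_D = 0.679, n_M = 0.321, n_T = 1.
p_i = (n_i/n_T)·P. Kp = p_M / (p_D) = 0.473.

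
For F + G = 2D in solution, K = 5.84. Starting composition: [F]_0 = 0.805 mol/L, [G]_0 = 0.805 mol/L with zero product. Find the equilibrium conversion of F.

Let X = conversion of F; extent ξ = 0.805·X mol/L.
Concentrations: [F] = 0.805 − 0.805X; [G] = 0.805 − 0.805X; [D] = 1.61X.
K = [D]^2 / ([F] [G]).
Equating to 5.84: the physical root is X = 0.547.

X = 0.547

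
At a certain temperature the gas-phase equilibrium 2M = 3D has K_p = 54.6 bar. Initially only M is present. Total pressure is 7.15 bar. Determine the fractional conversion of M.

Take 1 mol M as basis and let X be its fractional conversion, so ξ = 0.5X.
At extent ξ: n_M = 1 − X; n_D = 1.5X.
n_T = Σnᵢ = 1 + 0.5X.
y_i = n_i/n_T, p_i = y_i·P. K_p = p_D^3 / (p_M^2).
Setting this equal to 54.6 bar and taking the physical root (0 < X < 1) gives X = 0.679.

X = 0.679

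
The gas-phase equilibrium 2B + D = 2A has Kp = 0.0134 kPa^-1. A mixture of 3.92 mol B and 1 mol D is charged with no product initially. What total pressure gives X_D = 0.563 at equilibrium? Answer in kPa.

P = 121 kPa

Let X = conversion of D (basis 1 mol D); extent of reaction ξ = X.
Moles: n_B = 3.92 − 2X; n_D = 1 − X; n_A = 2X.
n_T = Σnᵢ = 4.92 − X.
Kp = p_A^2 / (p_B^2 p_D) with p_i = (n_i/n_T)·P.
At X = 0.563: the mole-fraction product g(X) = Π y_i^ν_i = 1.619. Since Kp = g(X)·P^{-1}, P = (g/Kp)^(1/1) = (1.619/0.0134)^(1/1) = 121 kPa.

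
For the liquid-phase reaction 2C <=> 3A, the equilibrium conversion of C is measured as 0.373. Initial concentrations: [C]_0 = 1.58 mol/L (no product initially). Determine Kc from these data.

Kc = 0.704 mol/L

Let X = conversion of C.
Concentrations: [C] = 1.58 − 1.58X; [A] = 2.37X.
At X = 0.373: [C] = 0.991, [A] = 0.884.
Kc = [A]^3 / ([C]^2) = 0.704 mol/L.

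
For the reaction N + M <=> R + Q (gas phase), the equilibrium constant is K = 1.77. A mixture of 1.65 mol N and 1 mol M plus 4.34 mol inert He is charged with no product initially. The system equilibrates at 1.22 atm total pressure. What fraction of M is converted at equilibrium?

Take 1 mol M as basis and let X be its fractional conversion, so ξ = X.
Species balance: n_N = 1.65 − X; n_M = 1 − X; n_R = X; n_Q = X; n_I = 4.34 (inert).
n_T stays at 6.99 (no change in mole number).
With p_i = (n_i/n_T)P, K = p_R p_Q / (p_N p_M).
Setting this equal to 1.77 and taking the physical root (0 < X < 1) gives X = 0.704.

X = 0.704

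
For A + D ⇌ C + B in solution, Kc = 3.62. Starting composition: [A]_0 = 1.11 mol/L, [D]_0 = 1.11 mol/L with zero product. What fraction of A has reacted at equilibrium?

X = 0.655

Let X = conversion of A; extent ξ = 1.11·X mol/L.
Concentrations: [A] = 1.11 − 1.11X; [D] = 1.11 − 1.11X; [C] = 1.11X; [B] = 1.11X.
Kc = [C] [B] / ([A] [D]).
Equating to 3.62: the physical root is X = 0.655.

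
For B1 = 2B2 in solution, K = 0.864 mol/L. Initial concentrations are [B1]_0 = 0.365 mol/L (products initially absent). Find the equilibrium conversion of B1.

Let X = conversion of B1; extent ξ = 0.365·X mol/L.
Concentrations: [B1] = 0.365 − 0.365X; [B2] = 0.73X.
K = [B2]^2 / ([B1]).
This equals 0.864 at X = 0.528 (the root in 0 < X < 1).

X = 0.528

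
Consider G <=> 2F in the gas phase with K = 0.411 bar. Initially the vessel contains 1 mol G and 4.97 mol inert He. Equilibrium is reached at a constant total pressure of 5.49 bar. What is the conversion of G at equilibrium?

X = 0.289

Let X = conversion of G (basis 1 mol G); extent of reaction ξ = X.
Species balance: n_G = 1 − X; n_F = 2X; n_I = 4.97 (inert).
Summing: n_T = 5.97 + X.
Mole fractions y_i = n_i/n_T; K = p_F^2 / (p_G) with p_i = y_i·P.
This yields a degree-2 equation in X; solving on (0,1), X = 0.289.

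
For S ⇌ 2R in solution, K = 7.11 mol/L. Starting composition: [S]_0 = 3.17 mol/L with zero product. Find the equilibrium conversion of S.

X = 0.519

Let X = conversion of S; extent ξ = 3.17·X mol/L.
Concentrations: [S] = 3.17 − 3.17X; [R] = 6.34X.
K = [R]^2 / ([S]).
Solving K = 7.11 for X ∈ (0,1): X = 0.519.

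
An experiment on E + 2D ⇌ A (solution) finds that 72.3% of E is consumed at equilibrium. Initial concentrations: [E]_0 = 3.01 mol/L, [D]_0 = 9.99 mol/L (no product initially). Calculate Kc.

Kc = 0.0821 (mol/L)^-2

Let X = conversion of E.
Concentrations: [E] = 3.01 − 3.01X; [D] = 9.99 − 6.02X; [A] = 3.01X.
At X = 0.723: [E] = 0.834, [D] = 5.64, [A] = 2.18.
Kc = [A] / ([E] [D]^2) = 0.0821 (mol/L)^-2.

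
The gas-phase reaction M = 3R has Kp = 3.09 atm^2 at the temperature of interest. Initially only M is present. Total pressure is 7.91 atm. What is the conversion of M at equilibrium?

X = 0.137

Basis: 1 mol M initially; let X = conversion of M. Extent ξ = X.
At extent ξ: n_M = 1 − X; n_R = 3X.
Summing: n_T = 1 + 2X.
With p_i = (n_i/n_T)P, Kp = p_R^3 / (p_M).
Setting this equal to 3.09 atm^2 and taking the physical root (0 < X < 1) gives X = 0.137.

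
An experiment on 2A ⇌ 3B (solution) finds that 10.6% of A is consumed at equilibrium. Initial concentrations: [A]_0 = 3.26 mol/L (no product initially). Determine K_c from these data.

K_c = 0.0164 mol/L

Let X = conversion of A.
Concentrations: [A] = 3.26 − 3.26X; [B] = 4.89X.
At X = 0.106: [A] = 2.91, [B] = 0.518.
K_c = [B]^3 / ([A]^2) = 0.0164 mol/L.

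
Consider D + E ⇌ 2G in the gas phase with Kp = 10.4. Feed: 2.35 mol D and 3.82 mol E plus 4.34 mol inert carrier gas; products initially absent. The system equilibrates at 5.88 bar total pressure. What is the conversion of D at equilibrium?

Basis: 2.35 mol D initially; let X = conversion of D. Extent ξ = 2.35X.
At extent ξ: n_D = 2.35 − 2.35X; n_E = 3.82 − 2.35X; n_G = 4.7X; n_I = 4.34 (inert).
n_T stays at 10.5 (no change in mole number).
y_i = n_i/n_T, p_i = y_i·P. Kp = p_G^2 / (p_D p_E).
Substituting and setting equal to 10.4 gives a polynomial in X; the root in (0,1) is X = 0.751.

X = 0.751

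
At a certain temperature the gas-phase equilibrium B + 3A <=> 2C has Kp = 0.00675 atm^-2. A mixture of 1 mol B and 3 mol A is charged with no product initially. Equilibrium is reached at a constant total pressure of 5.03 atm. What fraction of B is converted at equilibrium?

Basis: 1 mol B initially; let X = conversion of B. Extent ξ = X.
At extent ξ: n_B = 1 − X; n_A = 3 − 3X; n_C = 2X.
n_T = Σnᵢ = 4 − 2X.
y_i = n_i/n_T, p_i = y_i·P. Kp = p_C^2 / (p_B p_A^3).
Setting this equal to 0.00675 atm^-2 and taking the physical root (0 < X < 1) gives X = 0.193.

X = 0.193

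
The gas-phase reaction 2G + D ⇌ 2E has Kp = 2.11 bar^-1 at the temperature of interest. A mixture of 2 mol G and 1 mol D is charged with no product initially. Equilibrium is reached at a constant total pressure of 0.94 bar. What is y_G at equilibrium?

y_G = 0.460

Basis: 2 mol G initially; let X = conversion of G. Extent ξ = X.
Mole table: n_G = 2 − 2X; n_D = 1 − X; n_E = 2X.
Total moles n_T = 3 − X.
Mole fractions y_i = n_i/n_T; Kp = p_E^2 / (p_G^2 p_D) with p_i = y_i·P.
Equating to 2.11 bar^-1 and solving on 0 < X < 1: X = 0.403.
Then n_G = 1.19, n_T = 2.6, so y_G = 0.460.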